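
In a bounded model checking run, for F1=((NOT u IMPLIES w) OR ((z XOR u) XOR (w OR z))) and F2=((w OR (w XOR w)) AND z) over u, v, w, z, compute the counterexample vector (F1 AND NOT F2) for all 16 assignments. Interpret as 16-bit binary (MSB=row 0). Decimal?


F1 = ((NOT u IMPLIES w) OR ((z XOR u) XOR (w OR z)))
F2 = ((w OR (w XOR w)) AND z)
Counterexample to F1=>F2 is where F1=1 and F2=0.
Evaluate each row (bits = u,v,w,z, MSB first):
  row 0 [0000]: F1=0 F2=0 -> F1&~F2 -> 0
  row 1 [0001]: F1=0 F2=0 -> F1&~F2 -> 0
  row 2 [0010]: F1=1 F2=0 -> F1&~F2 -> 1
  row 3 [0011]: F1=1 F2=1 -> F1&~F2 -> 0
  row 4 [0100]: F1=0 F2=0 -> F1&~F2 -> 0
  row 5 [0101]: F1=0 F2=0 -> F1&~F2 -> 0
  row 6 [0110]: F1=1 F2=0 -> F1&~F2 -> 1
  row 7 [0111]: F1=1 F2=1 -> F1&~F2 -> 0
  row 8 [1000]: F1=1 F2=0 -> F1&~F2 -> 1
  row 9 [1001]: F1=1 F2=0 -> F1&~F2 -> 1
  row 10 [1010]: F1=1 F2=0 -> F1&~F2 -> 1
  row 11 [1011]: F1=1 F2=1 -> F1&~F2 -> 0
  row 12 [1100]: F1=1 F2=0 -> F1&~F2 -> 1
  row 13 [1101]: F1=1 F2=0 -> F1&~F2 -> 1
  row 14 [1110]: F1=1 F2=0 -> F1&~F2 -> 1
  row 15 [1111]: F1=1 F2=1 -> F1&~F2 -> 0
Full result column, 4 rows per line (u,v fixed per line; w,z runs 00..11 left to right):
  rows 0-3 [u,v=00]: 0010  = hex 2
  rows 4-7 [u,v=01]: 0010  = hex 2
  rows 8-11 [u,v=10]: 1110  = hex E
  rows 12-15 [u,v=11]: 1110  = hex E
Counterexample vector (row 0 .. row 15) = 0010001011101110
Output column grouped in 4s = 0010 0010 1110 1110 = 0x22EE
Convert to decimal digit by digit (value = value*16 + digit):
  2 -> 2
  2*16 + 2 = 34
  34*16 + 14 (E) = 558
  558*16 + 14 (E) = 8942
Decimal = 8942

8942


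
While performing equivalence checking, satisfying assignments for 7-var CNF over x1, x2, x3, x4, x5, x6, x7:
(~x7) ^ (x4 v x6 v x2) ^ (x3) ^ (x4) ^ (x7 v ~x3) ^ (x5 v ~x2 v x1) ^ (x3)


CNF with 7 clauses over 7 vars (128 assignments).
An assignment satisfies CNF iff every clause has >=1 true literal.
Check each row (bits = x1,x2,x3,x4,x5,x6,x7; clause T/F shown):
  row 0 [0000000]: clauses=TFFFTTF -> 0
  row 1 [0000001]: clauses=FFFFTTF -> 0
  row 2 [0000010]: clauses=TTFFTTF -> 0
  row 3 [0000011]: clauses=FTFFTTF -> 0
  row 4 [0000100]: clauses=TFFFTTF -> 0
  (every remaining row is evaluated the same way; all 128 results are listed next)
Full result column, 8 rows per line (x1,x2,x3,x4 fixed per line; x5,x6,x7 runs 000..111 left to right):
  rows 0-7 [x1,x2,x3,x4=0000]: 00000000  (ones: 0)
  rows 8-15 [x1,x2,x3,x4=0001]: 00000000  (ones: 0)
  rows 16-23 [x1,x2,x3,x4=0010]: 00000000  (ones: 0)
  rows 24-31 [x1,x2,x3,x4=0011]: 00000000  (ones: 0)
  rows 32-39 [x1,x2,x3,x4=0100]: 00000000  (ones: 0)
  rows 40-47 [x1,x2,x3,x4=0101]: 00000000  (ones: 0)
  rows 48-55 [x1,x2,x3,x4=0110]: 00000000  (ones: 0)
  rows 56-63 [x1,x2,x3,x4=0111]: 00000000  (ones: 0)
  rows 64-71 [x1,x2,x3,x4=1000]: 00000000  (ones: 0)
  rows 72-79 [x1,x2,x3,x4=1001]: 00000000  (ones: 0)
  rows 80-87 [x1,x2,x3,x4=1010]: 00000000  (ones: 0)
  rows 88-95 [x1,x2,x3,x4=1011]: 00000000  (ones: 0)
  rows 96-103 [x1,x2,x3,x4=1100]: 00000000  (ones: 0)
  rows 104-111 [x1,x2,x3,x4=1101]: 00000000  (ones: 0)
  rows 112-119 [x1,x2,x3,x4=1110]: 00000000  (ones: 0)
  rows 120-127 [x1,x2,x3,x4=1111]: 00000000  (ones: 0)
Satisfying assignments = 0+0+0+0+0+0+0+0+0+0+0+0+0+0+0+0 = 0

0


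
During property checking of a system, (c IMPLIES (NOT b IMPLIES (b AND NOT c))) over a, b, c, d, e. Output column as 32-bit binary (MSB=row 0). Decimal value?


Formula: (c IMPLIES (NOT b IMPLIES (b AND NOT c))) over a, b, c, d, e (32 rows)
Evaluate each row (bits = a,b,c,d,e, MSB first):
  row 0 [00000]: (0 IMPLIES (NOT 0 IMPLIES (0 AND NOT 0))) -> 1
  row 1 [00001]: (0 IMPLIES (NOT 0 IMPLIES (0 AND NOT 0))) -> 1
  row 2 [00010]: (0 IMPLIES (NOT 0 IMPLIES (0 AND NOT 0))) -> 1
  row 3 [00011]: (0 IMPLIES (NOT 0 IMPLIES (0 AND NOT 0))) -> 1
  row 4 [00100]: (1 IMPLIES (NOT 0 IMPLIES (0 AND NOT 1))) -> 0
  row 5 [00101]: (1 IMPLIES (NOT 0 IMPLIES (0 AND NOT 1))) -> 0
  row 6 [00110]: (1 IMPLIES (NOT 0 IMPLIES (0 AND NOT 1))) -> 0
  row 7 [00111]: (1 IMPLIES (NOT 0 IMPLIES (0 AND NOT 1))) -> 0
  row 8 [01000]: (0 IMPLIES (NOT 1 IMPLIES (1 AND NOT 0))) -> 1
  row 9 [01001]: (0 IMPLIES (NOT 1 IMPLIES (1 AND NOT 0))) -> 1
  row 10 [01010]: (0 IMPLIES (NOT 1 IMPLIES (1 AND NOT 0))) -> 1
  row 11 [01011]: (0 IMPLIES (NOT 1 IMPLIES (1 AND NOT 0))) -> 1
  row 12 [01100]: (1 IMPLIES (NOT 1 IMPLIES (1 AND NOT 1))) -> 1
  row 13 [01101]: (1 IMPLIES (NOT 1 IMPLIES (1 AND NOT 1))) -> 1
  row 14 [01110]: (1 IMPLIES (NOT 1 IMPLIES (1 AND NOT 1))) -> 1
  row 15 [01111]: (1 IMPLIES (NOT 1 IMPLIES (1 AND NOT 1))) -> 1
  row 16 [10000]: (0 IMPLIES (NOT 0 IMPLIES (0 AND NOT 0))) -> 1
  row 17 [10001]: (0 IMPLIES (NOT 0 IMPLIES (0 AND NOT 0))) -> 1
  row 18 [10010]: (0 IMPLIES (NOT 0 IMPLIES (0 AND NOT 0))) -> 1
  row 19 [10011]: (0 IMPLIES (NOT 0 IMPLIES (0 AND NOT 0))) -> 1
  row 20 [10100]: (1 IMPLIES (NOT 0 IMPLIES (0 AND NOT 1))) -> 0
  row 21 [10101]: (1 IMPLIES (NOT 0 IMPLIES (0 AND NOT 1))) -> 0
  row 22 [10110]: (1 IMPLIES (NOT 0 IMPLIES (0 AND NOT 1))) -> 0
  row 23 [10111]: (1 IMPLIES (NOT 0 IMPLIES (0 AND NOT 1))) -> 0
  row 24 [11000]: (0 IMPLIES (NOT 1 IMPLIES (1 AND NOT 0))) -> 1
  row 25 [11001]: (0 IMPLIES (NOT 1 IMPLIES (1 AND NOT 0))) -> 1
  row 26 [11010]: (0 IMPLIES (NOT 1 IMPLIES (1 AND NOT 0))) -> 1
  row 27 [11011]: (0 IMPLIES (NOT 1 IMPLIES (1 AND NOT 0))) -> 1
  row 28 [11100]: (1 IMPLIES (NOT 1 IMPLIES (1 AND NOT 1))) -> 1
  row 29 [11101]: (1 IMPLIES (NOT 1 IMPLIES (1 AND NOT 1))) -> 1
  row 30 [11110]: (1 IMPLIES (NOT 1 IMPLIES (1 AND NOT 1))) -> 1
  row 31 [11111]: (1 IMPLIES (NOT 1 IMPLIES (1 AND NOT 1))) -> 1
Full result column, 4 rows per line (a,b,c fixed per line; d,e runs 00..11 left to right):
  rows 0-3 [a,b,c=000]: 1111  = hex F
  rows 4-7 [a,b,c=001]: 0000  = hex 0
  rows 8-11 [a,b,c=010]: 1111  = hex F
  rows 12-15 [a,b,c=011]: 1111  = hex F
  rows 16-19 [a,b,c=100]: 1111  = hex F
  rows 20-23 [a,b,c=101]: 0000  = hex 0
  rows 24-27 [a,b,c=110]: 1111  = hex F
  rows 28-31 [a,b,c=111]: 1111  = hex F
Output column (row 0 .. row 31) = 11110000111111111111000011111111
Output column grouped in 4s = 1111 0000 1111 1111 1111 0000 1111 1111 = 0xF0FFF0FF
Convert to decimal digit by digit (value = value*16 + digit):
  F -> 15
  15*16 + 0 = 240
  240*16 + 15 (F) = 3855
  3855*16 + 15 (F) = 61695
  61695*16 + 15 (F) = 987135
  987135*16 + 0 = 15794160
  15794160*16 + 15 (F) = 252706575
  252706575*16 + 15 (F) = 4043305215
Decimal = 4043305215

4043305215


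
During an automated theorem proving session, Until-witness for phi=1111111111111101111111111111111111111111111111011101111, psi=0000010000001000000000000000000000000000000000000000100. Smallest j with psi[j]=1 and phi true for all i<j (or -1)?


(phi U psi) at 0: need smallest j with psi[j]=1 and phi[i]=1 for all i in [0,j).
Scan from step 0:
  step 0: phi=1, psi=0 -> continue
  step 1: phi=1, psi=0 -> continue
  step 2: phi=1, psi=0 -> continue
  step 3: phi=1, psi=0 -> continue
  step 5: psi=1 and phi held for [0,5) -> witness found
Witness step = 5

5


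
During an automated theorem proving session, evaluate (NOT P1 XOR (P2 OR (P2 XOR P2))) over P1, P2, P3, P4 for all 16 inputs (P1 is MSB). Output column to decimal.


Formula: (NOT P1 XOR (P2 OR (P2 XOR P2))) over P1, P2, P3, P4 (16 rows)
Evaluate each row (bits = P1,P2,P3,P4, MSB first):
  row 0 [0000]: (NOT 0 XOR (0 OR (0 XOR 0))) -> 1
  row 1 [0001]: (NOT 0 XOR (0 OR (0 XOR 0))) -> 1
  row 2 [0010]: (NOT 0 XOR (0 OR (0 XOR 0))) -> 1
  row 3 [0011]: (NOT 0 XOR (0 OR (0 XOR 0))) -> 1
  row 4 [0100]: (NOT 0 XOR (1 OR (1 XOR 1))) -> 0
  row 5 [0101]: (NOT 0 XOR (1 OR (1 XOR 1))) -> 0
  row 6 [0110]: (NOT 0 XOR (1 OR (1 XOR 1))) -> 0
  row 7 [0111]: (NOT 0 XOR (1 OR (1 XOR 1))) -> 0
  row 8 [1000]: (NOT 1 XOR (0 OR (0 XOR 0))) -> 0
  row 9 [1001]: (NOT 1 XOR (0 OR (0 XOR 0))) -> 0
  row 10 [1010]: (NOT 1 XOR (0 OR (0 XOR 0))) -> 0
  row 11 [1011]: (NOT 1 XOR (0 OR (0 XOR 0))) -> 0
  row 12 [1100]: (NOT 1 XOR (1 OR (1 XOR 1))) -> 1
  row 13 [1101]: (NOT 1 XOR (1 OR (1 XOR 1))) -> 1
  row 14 [1110]: (NOT 1 XOR (1 OR (1 XOR 1))) -> 1
  row 15 [1111]: (NOT 1 XOR (1 OR (1 XOR 1))) -> 1
Full result column, 4 rows per line (P1,P2 fixed per line; P3,P4 runs 00..11 left to right):
  rows 0-3 [P1,P2=00]: 1111  = hex F
  rows 4-7 [P1,P2=01]: 0000  = hex 0
  rows 8-11 [P1,P2=10]: 0000  = hex 0
  rows 12-15 [P1,P2=11]: 1111  = hex F
Output column (row 0 .. row 15) = 1111000000001111
Output column grouped in 4s = 1111 0000 0000 1111 = 0xF00F
Convert to decimal digit by digit (value = value*16 + digit):
  F -> 15
  15*16 + 0 = 240
  240*16 + 0 = 3840
  3840*16 + 15 (F) = 61455
Decimal = 61455

61455


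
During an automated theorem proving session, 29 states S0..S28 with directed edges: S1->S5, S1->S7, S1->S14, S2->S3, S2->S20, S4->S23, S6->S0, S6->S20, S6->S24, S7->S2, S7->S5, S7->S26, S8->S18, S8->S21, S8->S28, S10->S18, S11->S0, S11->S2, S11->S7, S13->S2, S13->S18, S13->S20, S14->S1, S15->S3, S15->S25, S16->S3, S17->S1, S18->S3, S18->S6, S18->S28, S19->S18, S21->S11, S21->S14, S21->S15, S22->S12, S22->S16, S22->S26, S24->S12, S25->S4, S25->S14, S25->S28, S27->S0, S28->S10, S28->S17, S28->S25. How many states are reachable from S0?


BFS from S0:
  layer 0: {S0}
Reachable set: {S0}
Count = 1

1


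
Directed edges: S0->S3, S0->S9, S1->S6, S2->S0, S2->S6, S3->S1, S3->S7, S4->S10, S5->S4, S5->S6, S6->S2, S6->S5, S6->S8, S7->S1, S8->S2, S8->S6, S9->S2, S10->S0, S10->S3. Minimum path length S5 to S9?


BFS layer-by-layer from S5:
  dist 0: {S5}
  dist 1: {S4, S6}
  dist 2: {S2, S8, S10}
  dist 3: {S0, S3}
  dist 4: {S1, S7, S9}
  -> S9 reached at distance 4
Shortest path length = 4

4


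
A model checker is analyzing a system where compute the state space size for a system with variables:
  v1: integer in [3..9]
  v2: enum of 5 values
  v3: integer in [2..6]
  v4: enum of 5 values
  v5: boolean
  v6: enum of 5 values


State space = product of domain sizes of all variables.
Domain sizes:
  v1 (integer in [3..9]): 7
  v2 (enum of 5 values): 5
  v3 (integer in [2..6]): 5
  v4 (enum of 5 values): 5
  v5 (boolean): 2
  v6 (enum of 5 values): 5
Product = 7 * 5 * 5 * 5 * 2 * 5 = 8750

8750


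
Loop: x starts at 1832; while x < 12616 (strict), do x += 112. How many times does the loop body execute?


Step 1: x goes from 1832 toward 12616 by 112; the body runs while x<12616, so iterations = ceil((bound-start)/step)
Step 2: Distance=10784
Step 3: ceil(10784/112)=97

97


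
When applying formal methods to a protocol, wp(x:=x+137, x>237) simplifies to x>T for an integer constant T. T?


Formula: wp(x:=E, P) = P[E/x] (substitute E for x in postcondition)
Step 1: Postcondition: x>237
Step 2: Substitute x+137 for x: x+137>237
Step 3: Solve for x: x > 237-137 = 100

100


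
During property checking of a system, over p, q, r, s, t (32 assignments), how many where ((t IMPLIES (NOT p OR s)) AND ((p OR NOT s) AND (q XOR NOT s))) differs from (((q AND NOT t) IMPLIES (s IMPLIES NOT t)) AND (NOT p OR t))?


F1 = ((t IMPLIES (NOT p OR s)) AND ((p OR NOT s) AND (q XOR NOT s)))
F2 = (((q AND NOT t) IMPLIES (s IMPLIES NOT t)) AND (NOT p OR t))
Evaluate both on each of 32 rows (bits = p,q,r,s,t):
  row 0 [00000]: F1=1 F2=1 -> 0
  row 1 [00001]: F1=1 F2=1 -> 0
  row 2 [00010]: F1=0 F2=1 (differ) -> 1
  row 3 [00011]: F1=0 F2=1 (differ) -> 1
  row 4 [00100]: F1=1 F2=1 -> 0
  row 5 [00101]: F1=1 F2=1 -> 0
  row 6 [00110]: F1=0 F2=1 (differ) -> 1
  row 7 [00111]: F1=0 F2=1 (differ) -> 1
  row 8 [01000]: F1=0 F2=1 (differ) -> 1
  row 9 [01001]: F1=0 F2=1 (differ) -> 1
  row 10 [01010]: F1=0 F2=1 (differ) -> 1
  row 11 [01011]: F1=0 F2=1 (differ) -> 1
  row 12 [01100]: F1=0 F2=1 (differ) -> 1
  row 13 [01101]: F1=0 F2=1 (differ) -> 1
  row 14 [01110]: F1=0 F2=1 (differ) -> 1
  row 15 [01111]: F1=0 F2=1 (differ) -> 1
  row 16 [10000]: F1=1 F2=0 (differ) -> 1
  row 17 [10001]: F1=0 F2=1 (differ) -> 1
  row 18 [10010]: F1=0 F2=0 -> 0
  row 19 [10011]: F1=0 F2=1 (differ) -> 1
  row 20 [10100]: F1=1 F2=0 (differ) -> 1
  row 21 [10101]: F1=0 F2=1 (differ) -> 1
  row 22 [10110]: F1=0 F2=0 -> 0
  row 23 [10111]: F1=0 F2=1 (differ) -> 1
  row 24 [11000]: F1=0 F2=0 -> 0
  row 25 [11001]: F1=0 F2=1 (differ) -> 1
  row 26 [11010]: F1=1 F2=0 (differ) -> 1
  row 27 [11011]: F1=1 F2=1 -> 0
  row 28 [11100]: F1=0 F2=0 -> 0
  row 29 [11101]: F1=0 F2=1 (differ) -> 1
  row 30 [11110]: F1=1 F2=0 (differ) -> 1
  row 31 [11111]: F1=1 F2=1 -> 0
Full result column, 8 rows per line (p,q fixed per line; r,s,t runs 000..111 left to right):
  rows 0-7 [p,q=00]: 00110011  (ones: 4)
  rows 8-15 [p,q=01]: 11111111  (ones: 8)
  rows 16-23 [p,q=10]: 11011101  (ones: 6)
  rows 24-31 [p,q=11]: 01100110  (ones: 4)
Disagreements = 4+8+6+4 = 22

22


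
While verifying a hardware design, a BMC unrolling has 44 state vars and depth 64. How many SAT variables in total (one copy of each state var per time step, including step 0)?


BMC unrolls to depth k, creating one copy of each state var for steps 0..k.
Step count = 64 + 1 = 65 (steps 0 through 64)
Vars per step = 44
Total = 44 * 65 = 2860

2860


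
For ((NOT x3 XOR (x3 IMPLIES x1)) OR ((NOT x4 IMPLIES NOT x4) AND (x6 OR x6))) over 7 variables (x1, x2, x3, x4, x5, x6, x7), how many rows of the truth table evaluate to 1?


Formula: ((NOT x3 XOR (x3 IMPLIES x1)) OR ((NOT x4 IMPLIES NOT x4) AND (x6 OR x6))) over 7 vars (128 rows)
Evaluate each row (x1, x2, x3, x4, x5, x6, x7 as bits, MSB first):
  row 0 [0000000]: ((NOT 0 XOR (0 IMPLIES 0)) OR ((NOT 0 IMPLIES NOT 0) AND (0 OR 0))) -> 0
  row 1 [0000001]: ((NOT 0 XOR (0 IMPLIES 0)) OR ((NOT 0 IMPLIES NOT 0) AND (0 OR 0))) -> 0
  row 2 [0000010]: ((NOT 0 XOR (0 IMPLIES 0)) OR ((NOT 0 IMPLIES NOT 0) AND (1 OR 1))) -> 1
  row 3 [0000011]: ((NOT 0 XOR (0 IMPLIES 0)) OR ((NOT 0 IMPLIES NOT 0) AND (1 OR 1))) -> 1
  row 4 [0000100]: ((NOT 0 XOR (0 IMPLIES 0)) OR ((NOT 0 IMPLIES NOT 0) AND (0 OR 0))) -> 0
  (every remaining row is evaluated the same way; all 128 results are listed next)
Full result column, 8 rows per line (x1,x2,x3,x4 fixed per line; x5,x6,x7 runs 000..111 left to right):
  rows 0-7 [x1,x2,x3,x4=0000]: 00110011  (ones: 4)
  rows 8-15 [x1,x2,x3,x4=0001]: 00110011  (ones: 4)
  rows 16-23 [x1,x2,x3,x4=0010]: 00110011  (ones: 4)
  rows 24-31 [x1,x2,x3,x4=0011]: 00110011  (ones: 4)
  rows 32-39 [x1,x2,x3,x4=0100]: 00110011  (ones: 4)
  rows 40-47 [x1,x2,x3,x4=0101]: 00110011  (ones: 4)
  rows 48-55 [x1,x2,x3,x4=0110]: 00110011  (ones: 4)
  rows 56-63 [x1,x2,x3,x4=0111]: 00110011  (ones: 4)
  rows 64-71 [x1,x2,x3,x4=1000]: 00110011  (ones: 4)
  rows 72-79 [x1,x2,x3,x4=1001]: 00110011  (ones: 4)
  rows 80-87 [x1,x2,x3,x4=1010]: 11111111  (ones: 8)
  rows 88-95 [x1,x2,x3,x4=1011]: 11111111  (ones: 8)
  rows 96-103 [x1,x2,x3,x4=1100]: 00110011  (ones: 4)
  rows 104-111 [x1,x2,x3,x4=1101]: 00110011  (ones: 4)
  rows 112-119 [x1,x2,x3,x4=1110]: 11111111  (ones: 8)
  rows 120-127 [x1,x2,x3,x4=1111]: 11111111  (ones: 8)
Count of 1-rows = 4+4+4+4+4+4+4+4+4+4+8+8+4+4+8+8 = 80

80


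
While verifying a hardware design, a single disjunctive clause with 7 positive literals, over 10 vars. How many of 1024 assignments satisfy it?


Step 1: Total=2^10=1024
Step 2: Unsat when all 7 false: 2^3=8
Step 3: Sat=1024-8=1016

1016


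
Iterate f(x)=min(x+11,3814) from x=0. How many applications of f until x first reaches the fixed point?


Step 1: x=0, cap=3814, increment=11
Step 2: x grows by 11 each step until capped at 3814; fixed point is x=3814
Step 3: iterations = ceil(3814/11) = 347

347


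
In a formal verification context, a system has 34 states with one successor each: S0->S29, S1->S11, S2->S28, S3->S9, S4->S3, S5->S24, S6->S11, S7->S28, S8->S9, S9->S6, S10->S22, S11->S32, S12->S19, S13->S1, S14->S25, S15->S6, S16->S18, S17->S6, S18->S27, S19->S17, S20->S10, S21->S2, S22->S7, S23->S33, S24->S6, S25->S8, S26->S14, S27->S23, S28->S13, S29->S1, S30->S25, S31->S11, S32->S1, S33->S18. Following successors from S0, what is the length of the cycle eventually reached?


Trace from S0 until a state repeats:
  S0 -> S29 -> S1 -> S11 -> S32 -> S1
S1 first seen at step 2, revisited at step 5.
Cycle length = 5 - 2 = 3

3


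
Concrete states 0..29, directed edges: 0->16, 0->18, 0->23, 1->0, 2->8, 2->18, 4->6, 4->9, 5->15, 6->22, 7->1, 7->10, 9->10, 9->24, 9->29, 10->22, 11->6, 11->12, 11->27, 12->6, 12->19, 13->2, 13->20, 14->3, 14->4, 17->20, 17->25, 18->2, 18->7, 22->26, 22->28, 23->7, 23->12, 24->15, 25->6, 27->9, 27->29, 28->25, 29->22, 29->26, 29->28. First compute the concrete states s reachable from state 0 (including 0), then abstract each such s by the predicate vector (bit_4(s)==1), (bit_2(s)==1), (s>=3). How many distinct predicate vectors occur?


BFS from 0:
Concrete reachable: {0, 1, 2, 6, 7, 8, 10, 12, 16, 18, 19, 22, 23, 25, 26, 28}
Abstract via predicates (bit_4(s)==1), (bit_2(s)==1), (s>=3):
  (0,0,0) <- {0, 1, 2}
  (0,0,1) <- {8, 10}
  (0,1,1) <- {6, 7, 12}
  (1,0,1) <- {16, 18, 19, 25, 26}
  (1,1,1) <- {22, 23, 28}
Distinct abstract states = 5

5


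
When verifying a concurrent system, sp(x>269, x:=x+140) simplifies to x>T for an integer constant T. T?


Formula: sp(P, x:=E) = exists old_x. (x = E[old_x/x]) AND P[old_x/x] (old_x is the value of x before the assignment; eliminate old_x by solving x = E[old_x/x] for old_x)
Step 1: Precondition P: x>269, i.e. old_x > 269
Step 2: Assignment gives x = old_x + 140, so old_x = x - 140
Step 3: Substitute into P: x - 140 > 269
Step 4: Simplify: x > 269+140 = 409

409


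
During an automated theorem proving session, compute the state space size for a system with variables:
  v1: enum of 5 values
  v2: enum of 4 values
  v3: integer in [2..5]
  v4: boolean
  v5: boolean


State space = product of domain sizes of all variables.
Domain sizes:
  v1 (enum of 5 values): 5
  v2 (enum of 4 values): 4
  v3 (integer in [2..5]): 4
  v4 (boolean): 2
  v5 (boolean): 2
Product = 5 * 4 * 4 * 2 * 2 = 320

320


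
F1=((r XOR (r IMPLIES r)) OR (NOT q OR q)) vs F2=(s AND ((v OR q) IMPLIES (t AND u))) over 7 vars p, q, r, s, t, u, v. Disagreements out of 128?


F1 = ((r XOR (r IMPLIES r)) OR (NOT q OR q))
F2 = (s AND ((v OR q) IMPLIES (t AND u)))
Evaluate both on each of 128 rows (bits = p,q,r,s,t,u,v):
  row 0 [0000000]: F1=1 F2=0 (differ) -> 1
  row 1 [0000001]: F1=1 F2=0 (differ) -> 1
  row 2 [0000010]: F1=1 F2=0 (differ) -> 1
  row 3 [0000011]: F1=1 F2=0 (differ) -> 1
  row 4 [0000100]: F1=1 F2=0 (differ) -> 1
  (every remaining row is evaluated the same way; all 128 results are listed next)
Full result column, 8 rows per line (p,q,r,s fixed per line; t,u,v runs 000..111 left to right):
  rows 0-7 [p,q,r,s=0000]: 11111111  (ones: 8)
  rows 8-15 [p,q,r,s=0001]: 01010100  (ones: 3)
  rows 16-23 [p,q,r,s=0010]: 11111111  (ones: 8)
  rows 24-31 [p,q,r,s=0011]: 01010100  (ones: 3)
  rows 32-39 [p,q,r,s=0100]: 11111111  (ones: 8)
  rows 40-47 [p,q,r,s=0101]: 11111100  (ones: 6)
  rows 48-55 [p,q,r,s=0110]: 11111111  (ones: 8)
  rows 56-63 [p,q,r,s=0111]: 11111100  (ones: 6)
  rows 64-71 [p,q,r,s=1000]: 11111111  (ones: 8)
  rows 72-79 [p,q,r,s=1001]: 01010100  (ones: 3)
  rows 80-87 [p,q,r,s=1010]: 11111111  (ones: 8)
  rows 88-95 [p,q,r,s=1011]: 01010100  (ones: 3)
  rows 96-103 [p,q,r,s=1100]: 11111111  (ones: 8)
  rows 104-111 [p,q,r,s=1101]: 11111100  (ones: 6)
  rows 112-119 [p,q,r,s=1110]: 11111111  (ones: 8)
  rows 120-127 [p,q,r,s=1111]: 11111100  (ones: 6)
Disagreements = 8+3+8+3+8+6+8+6+8+3+8+3+8+6+8+6 = 100

100


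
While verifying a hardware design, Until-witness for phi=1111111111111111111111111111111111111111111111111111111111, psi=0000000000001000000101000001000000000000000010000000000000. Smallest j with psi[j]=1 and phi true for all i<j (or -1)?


(phi U psi) at 0: need smallest j with psi[j]=1 and phi[i]=1 for all i in [0,j).
Scan from step 0:
  step 0: phi=1, psi=0 -> continue
  step 1: phi=1, psi=0 -> continue
  step 2: phi=1, psi=0 -> continue
  step 3: phi=1, psi=0 -> continue
  step 12: psi=1 and phi held for [0,12) -> witness found
Witness step = 12

12


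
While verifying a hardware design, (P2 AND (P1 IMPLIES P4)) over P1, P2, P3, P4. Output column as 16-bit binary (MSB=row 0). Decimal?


Formula: (P2 AND (P1 IMPLIES P4)) over P1, P2, P3, P4 (16 rows)
Evaluate each row (bits = P1,P2,P3,P4, MSB first):
  row 0 [0000]: (0 AND (0 IMPLIES 0)) -> 0
  row 1 [0001]: (0 AND (0 IMPLIES 1)) -> 0
  row 2 [0010]: (0 AND (0 IMPLIES 0)) -> 0
  row 3 [0011]: (0 AND (0 IMPLIES 1)) -> 0
  row 4 [0100]: (1 AND (0 IMPLIES 0)) -> 1
  row 5 [0101]: (1 AND (0 IMPLIES 1)) -> 1
  row 6 [0110]: (1 AND (0 IMPLIES 0)) -> 1
  row 7 [0111]: (1 AND (0 IMPLIES 1)) -> 1
  row 8 [1000]: (0 AND (1 IMPLIES 0)) -> 0
  row 9 [1001]: (0 AND (1 IMPLIES 1)) -> 0
  row 10 [1010]: (0 AND (1 IMPLIES 0)) -> 0
  row 11 [1011]: (0 AND (1 IMPLIES 1)) -> 0
  row 12 [1100]: (1 AND (1 IMPLIES 0)) -> 0
  row 13 [1101]: (1 AND (1 IMPLIES 1)) -> 1
  row 14 [1110]: (1 AND (1 IMPLIES 0)) -> 0
  row 15 [1111]: (1 AND (1 IMPLIES 1)) -> 1
Full result column, 4 rows per line (P1,P2 fixed per line; P3,P4 runs 00..11 left to right):
  rows 0-3 [P1,P2=00]: 0000  = hex 0
  rows 4-7 [P1,P2=01]: 1111  = hex F
  rows 8-11 [P1,P2=10]: 0000  = hex 0
  rows 12-15 [P1,P2=11]: 0101  = hex 5
Output column (row 0 .. row 15) = 0000111100000101
Output column grouped in 4s = 0000 1111 0000 0101 = 0x0F05
Convert to decimal digit by digit (value = value*16 + digit):
  0 -> 0
  0*16 + 15 (F) = 15
  15*16 + 0 = 240
  240*16 + 5 = 3845
Decimal = 3845

3845


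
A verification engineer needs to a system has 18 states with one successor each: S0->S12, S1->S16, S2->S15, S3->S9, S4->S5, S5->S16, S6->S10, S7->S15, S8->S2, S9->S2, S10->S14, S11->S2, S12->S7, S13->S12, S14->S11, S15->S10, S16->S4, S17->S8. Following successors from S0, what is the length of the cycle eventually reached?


Trace from S0 until a state repeats:
  S0 -> S12 -> S7 -> S15 -> S10 -> S14 -> S11 -> S2 -> S15
S15 first seen at step 3, revisited at step 8.
Cycle length = 8 - 3 = 5

5


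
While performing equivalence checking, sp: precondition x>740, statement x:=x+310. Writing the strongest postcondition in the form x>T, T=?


Formula: sp(P, x:=E) = exists old_x. (x = E[old_x/x]) AND P[old_x/x] (old_x is the value of x before the assignment; eliminate old_x by solving x = E[old_x/x] for old_x)
Step 1: Precondition P: x>740, i.e. old_x > 740
Step 2: Assignment gives x = old_x + 310, so old_x = x - 310
Step 3: Substitute into P: x - 310 > 740
Step 4: Simplify: x > 740+310 = 1050

1050


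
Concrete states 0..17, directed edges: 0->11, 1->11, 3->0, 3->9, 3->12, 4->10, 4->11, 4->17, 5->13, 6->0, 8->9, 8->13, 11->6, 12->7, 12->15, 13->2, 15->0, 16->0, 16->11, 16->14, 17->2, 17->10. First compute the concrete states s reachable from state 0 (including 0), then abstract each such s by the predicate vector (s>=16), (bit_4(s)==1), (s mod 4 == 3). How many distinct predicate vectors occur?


BFS from 0:
Concrete reachable: {0, 6, 11}
Abstract via predicates (s>=16), (bit_4(s)==1), (s mod 4 == 3):
  (0,0,0) <- {0, 6}
  (0,0,1) <- {11}
Distinct abstract states = 2

2


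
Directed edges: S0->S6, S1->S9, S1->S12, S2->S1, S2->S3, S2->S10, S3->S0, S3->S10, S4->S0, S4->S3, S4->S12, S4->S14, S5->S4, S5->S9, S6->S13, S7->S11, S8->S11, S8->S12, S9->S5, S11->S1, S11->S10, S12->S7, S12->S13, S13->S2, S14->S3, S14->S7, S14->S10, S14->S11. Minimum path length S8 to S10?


BFS layer-by-layer from S8:
  dist 0: {S8}
  dist 1: {S11, S12}
  dist 2: {S1, S7, S10, S13}
  -> S10 reached at distance 2
Shortest path length = 2

2


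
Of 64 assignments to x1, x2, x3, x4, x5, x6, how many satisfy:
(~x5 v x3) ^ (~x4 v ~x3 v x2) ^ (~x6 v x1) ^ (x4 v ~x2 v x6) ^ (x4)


CNF with 5 clauses over 6 vars (64 assignments).
An assignment satisfies CNF iff every clause has >=1 true literal.
Check each row (bits = x1,x2,x3,x4,x5,x6; clause T/F shown):
  row 0 [000000]: clauses=TTTTF -> 0
  row 1 [000001]: clauses=TTFTF -> 0
  row 2 [000010]: clauses=FTTTF -> 0
  row 3 [000011]: clauses=FTFTF -> 0
  row 4 [000100]: clauses=TTTTT -> 1
  (every remaining row is evaluated the same way; all 64 results are listed next)
Full result column, 8 rows per line (x1,x2,x3 fixed per line; x4,x5,x6 runs 000..111 left to right):
  rows 0-7 [x1,x2,x3=000]: 00001000  (ones: 1)
  rows 8-15 [x1,x2,x3=001]: 00000000  (ones: 0)
  rows 16-23 [x1,x2,x3=010]: 00001000  (ones: 1)
  rows 24-31 [x1,x2,x3=011]: 00001010  (ones: 2)
  rows 32-39 [x1,x2,x3=100]: 00001100  (ones: 2)
  rows 40-47 [x1,x2,x3=101]: 00000000  (ones: 0)
  rows 48-55 [x1,x2,x3=110]: 00001100  (ones: 2)
  rows 56-63 [x1,x2,x3=111]: 00001111  (ones: 4)
Satisfying assignments = 1+0+1+2+2+0+2+4 = 12

12


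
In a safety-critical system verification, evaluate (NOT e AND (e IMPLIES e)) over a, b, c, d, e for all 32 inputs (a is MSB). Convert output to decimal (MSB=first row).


Formula: (NOT e AND (e IMPLIES e)) over a, b, c, d, e (32 rows)
Evaluate each row (bits = a,b,c,d,e, MSB first):
  row 0 [00000]: (NOT 0 AND (0 IMPLIES 0)) -> 1
  row 1 [00001]: (NOT 1 AND (1 IMPLIES 1)) -> 0
  row 2 [00010]: (NOT 0 AND (0 IMPLIES 0)) -> 1
  row 3 [00011]: (NOT 1 AND (1 IMPLIES 1)) -> 0
  row 4 [00100]: (NOT 0 AND (0 IMPLIES 0)) -> 1
  row 5 [00101]: (NOT 1 AND (1 IMPLIES 1)) -> 0
  row 6 [00110]: (NOT 0 AND (0 IMPLIES 0)) -> 1
  row 7 [00111]: (NOT 1 AND (1 IMPLIES 1)) -> 0
  row 8 [01000]: (NOT 0 AND (0 IMPLIES 0)) -> 1
  row 9 [01001]: (NOT 1 AND (1 IMPLIES 1)) -> 0
  row 10 [01010]: (NOT 0 AND (0 IMPLIES 0)) -> 1
  row 11 [01011]: (NOT 1 AND (1 IMPLIES 1)) -> 0
  row 12 [01100]: (NOT 0 AND (0 IMPLIES 0)) -> 1
  row 13 [01101]: (NOT 1 AND (1 IMPLIES 1)) -> 0
  row 14 [01110]: (NOT 0 AND (0 IMPLIES 0)) -> 1
  row 15 [01111]: (NOT 1 AND (1 IMPLIES 1)) -> 0
  row 16 [10000]: (NOT 0 AND (0 IMPLIES 0)) -> 1
  row 17 [10001]: (NOT 1 AND (1 IMPLIES 1)) -> 0
  row 18 [10010]: (NOT 0 AND (0 IMPLIES 0)) -> 1
  row 19 [10011]: (NOT 1 AND (1 IMPLIES 1)) -> 0
  row 20 [10100]: (NOT 0 AND (0 IMPLIES 0)) -> 1
  row 21 [10101]: (NOT 1 AND (1 IMPLIES 1)) -> 0
  row 22 [10110]: (NOT 0 AND (0 IMPLIES 0)) -> 1
  row 23 [10111]: (NOT 1 AND (1 IMPLIES 1)) -> 0
  row 24 [11000]: (NOT 0 AND (0 IMPLIES 0)) -> 1
  row 25 [11001]: (NOT 1 AND (1 IMPLIES 1)) -> 0
  row 26 [11010]: (NOT 0 AND (0 IMPLIES 0)) -> 1
  row 27 [11011]: (NOT 1 AND (1 IMPLIES 1)) -> 0
  row 28 [11100]: (NOT 0 AND (0 IMPLIES 0)) -> 1
  row 29 [11101]: (NOT 1 AND (1 IMPLIES 1)) -> 0
  row 30 [11110]: (NOT 0 AND (0 IMPLIES 0)) -> 1
  row 31 [11111]: (NOT 1 AND (1 IMPLIES 1)) -> 0
Full result column, 4 rows per line (a,b,c fixed per line; d,e runs 00..11 left to right):
  rows 0-3 [a,b,c=000]: 1010  = hex A
  rows 4-7 [a,b,c=001]: 1010  = hex A
  rows 8-11 [a,b,c=010]: 1010  = hex A
  rows 12-15 [a,b,c=011]: 1010  = hex A
  rows 16-19 [a,b,c=100]: 1010  = hex A
  rows 20-23 [a,b,c=101]: 1010  = hex A
  rows 24-27 [a,b,c=110]: 1010  = hex A
  rows 28-31 [a,b,c=111]: 1010  = hex A
Output column (row 0 .. row 31) = 10101010101010101010101010101010
Output column grouped in 4s = 1010 1010 1010 1010 1010 1010 1010 1010 = 0xAAAAAAAA
Convert to decimal digit by digit (value = value*16 + digit):
  A -> 10
  10*16 + 10 (A) = 170
  170*16 + 10 (A) = 2730
  2730*16 + 10 (A) = 43690
  43690*16 + 10 (A) = 699050
  699050*16 + 10 (A) = 11184810
  11184810*16 + 10 (A) = 178956970
  178956970*16 + 10 (A) = 2863311530
Decimal = 2863311530

2863311530


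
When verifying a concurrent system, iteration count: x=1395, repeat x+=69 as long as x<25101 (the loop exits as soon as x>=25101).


Step 1: x goes from 1395 toward 25101 by 69; the body runs while x<25101, so iterations = ceil((bound-start)/step)
Step 2: Distance=23706
Step 3: ceil(23706/69)=344

344


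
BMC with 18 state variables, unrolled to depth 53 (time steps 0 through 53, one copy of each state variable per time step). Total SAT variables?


BMC unrolls to depth k, creating one copy of each state var for steps 0..k.
Step count = 53 + 1 = 54 (steps 0 through 53)
Vars per step = 18
Total = 18 * 54 = 972

972


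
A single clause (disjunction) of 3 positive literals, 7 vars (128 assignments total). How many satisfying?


Step 1: Total=2^7=128
Step 2: Unsat when all 3 false: 2^4=16
Step 3: Sat=128-16=112

112


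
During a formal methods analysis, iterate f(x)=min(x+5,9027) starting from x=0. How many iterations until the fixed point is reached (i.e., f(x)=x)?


Step 1: x=0, cap=9027, increment=5
Step 2: x grows by 5 each step until capped at 9027; fixed point is x=9027
Step 3: iterations = ceil(9027/5) = 1806

1806


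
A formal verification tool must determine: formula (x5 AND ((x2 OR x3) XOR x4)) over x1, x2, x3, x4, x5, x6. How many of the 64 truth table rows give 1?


Formula: (x5 AND ((x2 OR x3) XOR x4)) over 6 vars (64 rows)
Evaluate each row (x1, x2, x3, x4, x5, x6 as bits, MSB first):
  row 0 [000000]: (0 AND ((0 OR 0) XOR 0)) -> 0
  row 1 [000001]: (0 AND ((0 OR 0) XOR 0)) -> 0
  row 2 [000010]: (1 AND ((0 OR 0) XOR 0)) -> 0
  row 3 [000011]: (1 AND ((0 OR 0) XOR 0)) -> 0
  row 4 [000100]: (0 AND ((0 OR 0) XOR 1)) -> 0
  (every remaining row is evaluated the same way; all 64 results are listed next)
Full result column, 8 rows per line (x1,x2,x3 fixed per line; x4,x5,x6 runs 000..111 left to right):
  rows 0-7 [x1,x2,x3=000]: 00000011  (ones: 2)
  rows 8-15 [x1,x2,x3=001]: 00110000  (ones: 2)
  rows 16-23 [x1,x2,x3=010]: 00110000  (ones: 2)
  rows 24-31 [x1,x2,x3=011]: 00110000  (ones: 2)
  rows 32-39 [x1,x2,x3=100]: 00000011  (ones: 2)
  rows 40-47 [x1,x2,x3=101]: 00110000  (ones: 2)
  rows 48-55 [x1,x2,x3=110]: 00110000  (ones: 2)
  rows 56-63 [x1,x2,x3=111]: 00110000  (ones: 2)
Count of 1-rows = 2+2+2+2+2+2+2+2 = 16

16


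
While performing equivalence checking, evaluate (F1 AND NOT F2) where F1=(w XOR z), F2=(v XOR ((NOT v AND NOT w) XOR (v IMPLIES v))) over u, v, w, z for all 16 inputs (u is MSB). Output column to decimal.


F1 = (w XOR z)
F2 = (v XOR ((NOT v AND NOT w) XOR (v IMPLIES v)))
Counterexample to F1=>F2 is where F1=1 and F2=0.
Evaluate each row (bits = u,v,w,z, MSB first):
  row 0 [0000]: F1=0 F2=0 -> F1&~F2 -> 0
  row 1 [0001]: F1=1 F2=0 -> F1&~F2 -> 1
  row 2 [0010]: F1=1 F2=1 -> F1&~F2 -> 0
  row 3 [0011]: F1=0 F2=1 -> F1&~F2 -> 0
  row 4 [0100]: F1=0 F2=0 -> F1&~F2 -> 0
  row 5 [0101]: F1=1 F2=0 -> F1&~F2 -> 1
  row 6 [0110]: F1=1 F2=0 -> F1&~F2 -> 1
  row 7 [0111]: F1=0 F2=0 -> F1&~F2 -> 0
  row 8 [1000]: F1=0 F2=0 -> F1&~F2 -> 0
  row 9 [1001]: F1=1 F2=0 -> F1&~F2 -> 1
  row 10 [1010]: F1=1 F2=1 -> F1&~F2 -> 0
  row 11 [1011]: F1=0 F2=1 -> F1&~F2 -> 0
  row 12 [1100]: F1=0 F2=0 -> F1&~F2 -> 0
  row 13 [1101]: F1=1 F2=0 -> F1&~F2 -> 1
  row 14 [1110]: F1=1 F2=0 -> F1&~F2 -> 1
  row 15 [1111]: F1=0 F2=0 -> F1&~F2 -> 0
Full result column, 4 rows per line (u,v fixed per line; w,z runs 00..11 left to right):
  rows 0-3 [u,v=00]: 0100  = hex 4
  rows 4-7 [u,v=01]: 0110  = hex 6
  rows 8-11 [u,v=10]: 0100  = hex 4
  rows 12-15 [u,v=11]: 0110  = hex 6
Counterexample vector (row 0 .. row 15) = 0100011001000110
Output column grouped in 4s = 0100 0110 0100 0110 = 0x4646
Convert to decimal digit by digit (value = value*16 + digit):
  4 -> 4
  4*16 + 6 = 70
  70*16 + 4 = 1124
  1124*16 + 6 = 17990
Decimal = 17990

17990


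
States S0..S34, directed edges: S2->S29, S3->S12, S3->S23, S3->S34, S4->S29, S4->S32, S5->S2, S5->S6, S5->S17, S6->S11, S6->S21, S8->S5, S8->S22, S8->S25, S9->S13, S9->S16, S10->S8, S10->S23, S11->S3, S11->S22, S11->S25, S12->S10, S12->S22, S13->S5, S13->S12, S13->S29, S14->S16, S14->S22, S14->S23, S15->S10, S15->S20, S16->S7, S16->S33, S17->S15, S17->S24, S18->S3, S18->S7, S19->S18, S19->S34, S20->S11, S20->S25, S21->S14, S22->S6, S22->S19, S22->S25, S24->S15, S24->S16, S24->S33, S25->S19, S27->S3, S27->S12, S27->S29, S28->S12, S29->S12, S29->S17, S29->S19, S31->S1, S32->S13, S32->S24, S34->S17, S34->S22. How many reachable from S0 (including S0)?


BFS from S0:
  layer 0: {S0}
Reachable set: {S0}
Count = 1

1


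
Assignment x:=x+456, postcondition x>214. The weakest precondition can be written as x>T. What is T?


Formula: wp(x:=E, P) = P[E/x] (substitute E for x in postcondition)
Step 1: Postcondition: x>214
Step 2: Substitute x+456 for x: x+456>214
Step 3: Solve for x: x > 214-456 = -242

-242


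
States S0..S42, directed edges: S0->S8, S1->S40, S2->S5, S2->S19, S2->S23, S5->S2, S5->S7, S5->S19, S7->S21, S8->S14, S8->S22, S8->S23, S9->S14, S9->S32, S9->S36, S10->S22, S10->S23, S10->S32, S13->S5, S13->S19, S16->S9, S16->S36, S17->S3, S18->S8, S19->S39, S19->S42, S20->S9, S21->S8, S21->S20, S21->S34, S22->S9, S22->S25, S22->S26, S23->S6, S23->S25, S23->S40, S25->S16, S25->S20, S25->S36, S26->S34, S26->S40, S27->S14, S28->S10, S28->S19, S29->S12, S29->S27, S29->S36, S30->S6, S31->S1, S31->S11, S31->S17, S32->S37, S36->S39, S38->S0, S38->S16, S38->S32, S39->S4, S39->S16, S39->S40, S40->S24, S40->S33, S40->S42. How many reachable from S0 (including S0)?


BFS from S0:
  layer 0: {S0}
  layer 1: {S8}
  layer 2: {S14, S22, S23}
  layer 3: {S6, S9, S25, S26, S40}
  layer 4: {S16, S20, S24, S32, S33, S34, S36, S42}
  layer 5: {S37, S39}
  layer 6: {S4}
Reachable set: {S0, S4, S6, S8, S9, S14, S16, S20, S22, S23, S24, S25, S26, S32, S33, S34, S36, S37, S39, S40, S42}
Count = 21

21


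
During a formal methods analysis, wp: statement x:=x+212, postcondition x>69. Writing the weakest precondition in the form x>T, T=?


Formula: wp(x:=E, P) = P[E/x] (substitute E for x in postcondition)
Step 1: Postcondition: x>69
Step 2: Substitute x+212 for x: x+212>69
Step 3: Solve for x: x > 69-212 = -143

-143


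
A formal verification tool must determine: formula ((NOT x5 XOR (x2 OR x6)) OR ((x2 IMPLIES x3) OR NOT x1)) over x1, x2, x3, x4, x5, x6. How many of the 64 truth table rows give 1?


Formula: ((NOT x5 XOR (x2 OR x6)) OR ((x2 IMPLIES x3) OR NOT x1)) over 6 vars (64 rows)
Evaluate each row (x1, x2, x3, x4, x5, x6 as bits, MSB first):
  row 0 [000000]: ((NOT 0 XOR (0 OR 0)) OR ((0 IMPLIES 0) OR NOT 0)) -> 1
  row 1 [000001]: ((NOT 0 XOR (0 OR 1)) OR ((0 IMPLIES 0) OR NOT 0)) -> 1
  row 2 [000010]: ((NOT 1 XOR (0 OR 0)) OR ((0 IMPLIES 0) OR NOT 0)) -> 1
  row 3 [000011]: ((NOT 1 XOR (0 OR 1)) OR ((0 IMPLIES 0) OR NOT 0)) -> 1
  row 4 [000100]: ((NOT 0 XOR (0 OR 0)) OR ((0 IMPLIES 0) OR NOT 0)) -> 1
  (every remaining row is evaluated the same way; all 64 results are listed next)
Full result column, 8 rows per line (x1,x2,x3 fixed per line; x4,x5,x6 runs 000..111 left to right):
  rows 0-7 [x1,x2,x3=000]: 11111111  (ones: 8)
  rows 8-15 [x1,x2,x3=001]: 11111111  (ones: 8)
  rows 16-23 [x1,x2,x3=010]: 11111111  (ones: 8)
  rows 24-31 [x1,x2,x3=011]: 11111111  (ones: 8)
  rows 32-39 [x1,x2,x3=100]: 11111111  (ones: 8)
  rows 40-47 [x1,x2,x3=101]: 11111111  (ones: 8)
  rows 48-55 [x1,x2,x3=110]: 00110011  (ones: 4)
  rows 56-63 [x1,x2,x3=111]: 11111111  (ones: 8)
Count of 1-rows = 8+8+8+8+8+8+4+8 = 60

60


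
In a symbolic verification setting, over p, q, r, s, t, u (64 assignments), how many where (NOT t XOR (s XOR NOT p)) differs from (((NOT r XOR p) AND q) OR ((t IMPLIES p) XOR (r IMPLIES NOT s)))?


F1 = (NOT t XOR (s XOR NOT p))
F2 = (((NOT r XOR p) AND q) OR ((t IMPLIES p) XOR (r IMPLIES NOT s)))
Evaluate both on each of 64 rows (bits = p,q,r,s,t,u):
  row 0 [000000]: F1=0 F2=0 -> 0
  row 1 [000001]: F1=0 F2=0 -> 0
  row 2 [000010]: F1=1 F2=1 -> 0
  row 3 [000011]: F1=1 F2=1 -> 0
  row 4 [000100]: F1=1 F2=0 (differ) -> 1
  (every remaining row is evaluated the same way; all 64 results are listed next)
Full result column, 8 rows per line (p,q,r fixed per line; s,t,u runs 000..111 left to right):
  rows 0-7 [p,q,r=000]: 00001111  (ones: 4)
  rows 8-15 [p,q,r=001]: 00000000  (ones: 0)
  rows 16-23 [p,q,r=010]: 11000011  (ones: 4)
  rows 24-31 [p,q,r=011]: 00000000  (ones: 0)
  rows 32-39 [p,q,r=100]: 11000011  (ones: 4)
  rows 40-47 [p,q,r=101]: 11001100  (ones: 4)
  rows 48-55 [p,q,r=110]: 11000011  (ones: 4)
  rows 56-63 [p,q,r=111]: 00111100  (ones: 4)
Disagreements = 4+0+4+0+4+4+4+4 = 24

24


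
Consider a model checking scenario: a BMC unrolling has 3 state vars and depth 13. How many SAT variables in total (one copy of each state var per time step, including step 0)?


BMC unrolls to depth k, creating one copy of each state var for steps 0..k.
Step count = 13 + 1 = 14 (steps 0 through 13)
Vars per step = 3
Total = 3 * 14 = 42

42


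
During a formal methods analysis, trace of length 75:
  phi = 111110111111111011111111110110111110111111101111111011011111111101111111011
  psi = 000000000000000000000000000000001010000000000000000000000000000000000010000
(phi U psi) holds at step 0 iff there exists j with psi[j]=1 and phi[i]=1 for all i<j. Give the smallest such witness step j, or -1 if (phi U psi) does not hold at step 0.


(phi U psi) at 0: need smallest j with psi[j]=1 and phi[i]=1 for all i in [0,j).
Scan from step 0:
  step 0: phi=1, psi=0 -> continue
  step 1: phi=1, psi=0 -> continue
  step 2: phi=1, psi=0 -> continue
  step 3: phi=1, psi=0 -> continue
  step 5: phi=0 -> phi-prefix broken from here
  step 32: psi=1 but phi already failed -> not a witness
  step 34: psi=1 but phi already failed -> not a witness
  step 70: psi=1 but phi already failed -> not a witness
  end of trace: no witness -> -1
Witness step = -1

-1


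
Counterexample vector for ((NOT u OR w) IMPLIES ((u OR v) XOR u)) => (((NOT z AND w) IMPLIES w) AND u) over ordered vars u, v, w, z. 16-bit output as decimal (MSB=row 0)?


F1 = ((NOT u OR w) IMPLIES ((u OR v) XOR u))
F2 = (((NOT z AND w) IMPLIES w) AND u)
Counterexample to F1=>F2 is where F1=1 and F2=0.
Evaluate each row (bits = u,v,w,z, MSB first):
  row 0 [0000]: F1=0 F2=0 -> F1&~F2 -> 0
  row 1 [0001]: F1=0 F2=0 -> F1&~F2 -> 0
  row 2 [0010]: F1=0 F2=0 -> F1&~F2 -> 0
  row 3 [0011]: F1=0 F2=0 -> F1&~F2 -> 0
  row 4 [0100]: F1=1 F2=0 -> F1&~F2 -> 1
  row 5 [0101]: F1=1 F2=0 -> F1&~F2 -> 1
  row 6 [0110]: F1=1 F2=0 -> F1&~F2 -> 1
  row 7 [0111]: F1=1 F2=0 -> F1&~F2 -> 1
  row 8 [1000]: F1=1 F2=1 -> F1&~F2 -> 0
  row 9 [1001]: F1=1 F2=1 -> F1&~F2 -> 0
  row 10 [1010]: F1=0 F2=1 -> F1&~F2 -> 0
  row 11 [1011]: F1=0 F2=1 -> F1&~F2 -> 0
  row 12 [1100]: F1=1 F2=1 -> F1&~F2 -> 0
  row 13 [1101]: F1=1 F2=1 -> F1&~F2 -> 0
  row 14 [1110]: F1=0 F2=1 -> F1&~F2 -> 0
  row 15 [1111]: F1=0 F2=1 -> F1&~F2 -> 0
Full result column, 4 rows per line (u,v fixed per line; w,z runs 00..11 left to right):
  rows 0-3 [u,v=00]: 0000  = hex 0
  rows 4-7 [u,v=01]: 1111  = hex F
  rows 8-11 [u,v=10]: 0000  = hex 0
  rows 12-15 [u,v=11]: 0000  = hex 0
Counterexample vector (row 0 .. row 15) = 0000111100000000
Output column grouped in 4s = 0000 1111 0000 0000 = 0x0F00
Convert to decimal digit by digit (value = value*16 + digit):
  0 -> 0
  0*16 + 15 (F) = 15
  15*16 + 0 = 240
  240*16 + 0 = 3840
Decimal = 3840

3840


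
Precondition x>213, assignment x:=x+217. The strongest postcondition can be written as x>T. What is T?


Formula: sp(P, x:=E) = exists old_x. (x = E[old_x/x]) AND P[old_x/x] (old_x is the value of x before the assignment; eliminate old_x by solving x = E[old_x/x] for old_x)
Step 1: Precondition P: x>213, i.e. old_x > 213
Step 2: Assignment gives x = old_x + 217, so old_x = x - 217
Step 3: Substitute into P: x - 217 > 213
Step 4: Simplify: x > 213+217 = 430

430


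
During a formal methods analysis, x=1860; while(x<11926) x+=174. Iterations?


Step 1: x goes from 1860 toward 11926 by 174; the body runs while x<11926, so iterations = ceil((bound-start)/step)
Step 2: Distance=10066
Step 3: ceil(10066/174)=58

58


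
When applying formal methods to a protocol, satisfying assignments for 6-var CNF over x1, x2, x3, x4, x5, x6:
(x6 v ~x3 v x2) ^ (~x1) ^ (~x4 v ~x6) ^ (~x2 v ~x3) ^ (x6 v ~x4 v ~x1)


CNF with 5 clauses over 6 vars (64 assignments).
An assignment satisfies CNF iff every clause has >=1 true literal.
Check each row (bits = x1,x2,x3,x4,x5,x6; clause T/F shown):
  row 0 [000000]: clauses=TTTTT -> 1
  row 1 [000001]: clauses=TTTTT -> 1
  row 2 [000010]: clauses=TTTTT -> 1
  row 3 [000011]: clauses=TTTTT -> 1
  row 4 [000100]: clauses=TTTTT -> 1
  (every remaining row is evaluated the same way; all 64 results are listed next)
Full result column, 8 rows per line (x1,x2,x3 fixed per line; x4,x5,x6 runs 000..111 left to right):
  rows 0-7 [x1,x2,x3=000]: 11111010  (ones: 6)
  rows 8-15 [x1,x2,x3=001]: 01010000  (ones: 2)
  rows 16-23 [x1,x2,x3=010]: 11111010  (ones: 6)
  rows 24-31 [x1,x2,x3=011]: 00000000  (ones: 0)
  rows 32-39 [x1,x2,x3=100]: 00000000  (ones: 0)
  rows 40-47 [x1,x2,x3=101]: 00000000  (ones: 0)
  rows 48-55 [x1,x2,x3=110]: 00000000  (ones: 0)
  rows 56-63 [x1,x2,x3=111]: 00000000  (ones: 0)
Satisfying assignments = 6+2+6+0+0+0+0+0 = 14

14
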